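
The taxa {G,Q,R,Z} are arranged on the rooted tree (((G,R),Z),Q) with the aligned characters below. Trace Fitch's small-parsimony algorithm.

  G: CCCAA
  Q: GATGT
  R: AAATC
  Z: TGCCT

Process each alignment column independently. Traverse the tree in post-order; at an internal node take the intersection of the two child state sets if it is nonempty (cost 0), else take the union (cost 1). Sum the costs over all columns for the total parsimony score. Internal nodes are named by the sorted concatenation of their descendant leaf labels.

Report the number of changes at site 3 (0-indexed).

3

GR@0: {C} ∪ {A} = {A,C} (union, +1)
GRZ@0: {A,C} ∪ {T} = {A,C,T} (union, +1)
GQRZ@0: {A,C,T} ∪ {G} = {A,C,G,T} (union, +1)
GR@1: {C} ∪ {A} = {A,C} (union, +1)
GRZ@1: {A,C} ∪ {G} = {A,C,G} (union, +1)
GQRZ@1: {A,C,G} ∩ {A} = {A} (intersection, +0)
GR@2: {C} ∪ {A} = {A,C} (union, +1)
GRZ@2: {A,C} ∩ {C} = {C} (intersection, +0)
GQRZ@2: {C} ∪ {T} = {C,T} (union, +1)
GR@3: {A} ∪ {T} = {A,T} (union, +1)
GRZ@3: {A,T} ∪ {C} = {A,C,T} (union, +1)
GQRZ@3: {A,C,T} ∪ {G} = {A,C,G,T} (union, +1)
GR@4: {A} ∪ {C} = {A,C} (union, +1)
GRZ@4: {A,C} ∪ {T} = {A,C,T} (union, +1)
GQRZ@4: {A,C,T} ∩ {T} = {T} (intersection, +0)
per-site changes: [3, 2, 2, 3, 2]; total = 12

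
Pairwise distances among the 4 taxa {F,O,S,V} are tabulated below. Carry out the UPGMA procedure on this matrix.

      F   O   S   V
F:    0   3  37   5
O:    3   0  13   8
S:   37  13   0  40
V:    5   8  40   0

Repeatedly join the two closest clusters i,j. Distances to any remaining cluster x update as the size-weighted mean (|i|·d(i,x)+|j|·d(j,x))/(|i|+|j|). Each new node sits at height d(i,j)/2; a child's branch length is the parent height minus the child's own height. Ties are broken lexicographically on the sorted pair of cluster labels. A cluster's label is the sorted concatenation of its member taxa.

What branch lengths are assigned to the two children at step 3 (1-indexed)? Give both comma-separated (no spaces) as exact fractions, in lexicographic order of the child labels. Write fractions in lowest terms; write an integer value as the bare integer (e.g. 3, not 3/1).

47/4,15

step 1: merge (F,O) at d=3; branch lengths F→3/2, O→3/2; new cluster FO
  updated: d(FO,S)=25, d(FO,V)=13/2
step 2: merge (FO,V) at d=13/2; branch lengths FO→7/4, V→13/4; new cluster FOV
  updated: d(FOV,S)=30
step 3: merge (FOV,S) at d=30; branch lengths FOV→47/4, S→15; new cluster FOSV
final tree: (((F:3/2,O:3/2):7/4,V:13/4):47/4,S:15)
total length: 139/4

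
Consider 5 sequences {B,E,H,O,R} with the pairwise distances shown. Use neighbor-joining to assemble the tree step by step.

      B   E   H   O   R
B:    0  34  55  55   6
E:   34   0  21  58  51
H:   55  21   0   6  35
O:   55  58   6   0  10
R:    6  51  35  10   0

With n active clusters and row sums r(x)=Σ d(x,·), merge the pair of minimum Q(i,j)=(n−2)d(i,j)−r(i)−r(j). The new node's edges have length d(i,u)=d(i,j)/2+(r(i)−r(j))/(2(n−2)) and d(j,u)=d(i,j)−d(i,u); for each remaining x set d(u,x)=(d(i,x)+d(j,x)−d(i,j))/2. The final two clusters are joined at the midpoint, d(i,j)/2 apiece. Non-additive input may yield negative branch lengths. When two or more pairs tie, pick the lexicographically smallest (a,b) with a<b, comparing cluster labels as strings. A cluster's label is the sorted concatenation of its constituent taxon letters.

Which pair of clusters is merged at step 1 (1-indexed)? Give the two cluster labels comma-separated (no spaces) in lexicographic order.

step 1: merge (B,R) at d=6, Q=-234; branch lengths B→11, R→-5; new cluster BR
  updated: d(BR,E)=79/2, d(BR,H)=42, d(BR,O)=59/2
step 2: merge (BR,E) at d=79/2, Q=-301/2; branch lengths BR→143/8, E→173/8; new cluster BER
  updated: d(BER,H)=47/4, d(BER,O)=24
step 3: merge (BER,H) at d=47/4, Q=-167/4; branch lengths BER→119/8, H→-25/8; new cluster BEHR
  updated: d(BEHR,O)=73/8
step 4: merge (BEHR,O) at d=73/8; branch lengths BEHR→73/16, O→73/16; new cluster BEHOR
final tree: ((((B:11,R:-5):143/8,E:173/8):119/8,H:-25/8):73/16,O:73/16)
total length: 531/8

B,R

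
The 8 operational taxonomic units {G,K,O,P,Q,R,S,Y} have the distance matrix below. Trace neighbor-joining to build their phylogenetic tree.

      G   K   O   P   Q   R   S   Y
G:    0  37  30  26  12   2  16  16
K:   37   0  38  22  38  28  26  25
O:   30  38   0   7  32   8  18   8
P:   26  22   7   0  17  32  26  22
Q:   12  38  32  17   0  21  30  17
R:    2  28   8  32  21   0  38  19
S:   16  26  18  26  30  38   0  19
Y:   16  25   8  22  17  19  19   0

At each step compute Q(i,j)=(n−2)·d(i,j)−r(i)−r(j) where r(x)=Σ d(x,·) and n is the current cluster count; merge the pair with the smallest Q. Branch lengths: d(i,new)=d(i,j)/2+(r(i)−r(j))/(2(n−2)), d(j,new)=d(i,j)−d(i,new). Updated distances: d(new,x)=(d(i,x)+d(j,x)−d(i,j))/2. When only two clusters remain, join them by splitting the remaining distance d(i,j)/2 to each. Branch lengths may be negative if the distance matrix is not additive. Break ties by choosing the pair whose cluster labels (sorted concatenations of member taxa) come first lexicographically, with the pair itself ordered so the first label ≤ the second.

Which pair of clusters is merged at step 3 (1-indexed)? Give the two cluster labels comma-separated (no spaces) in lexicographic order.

iteration 1: select G,R (d=2, Q=-275); attach at lengths (1/4, 7/4); label the merged cluster GR
  updated: d(GR,K)=63/2, d(GR,O)=18, d(GR,P)=28, d(GR,Q)=31/2, d(GR,S)=26, d(GR,Y)=33/2
iteration 2: select O,P (d=7, Q=-208); attach at lengths (17/5, 18/5); label the merged cluster OP
  updated: d(GR,OP)=39/2, d(K,OP)=53/2, d(OP,Q)=21, d(OP,S)=37/2, d(OP,Y)=23/2
iteration 3: select GR,Q (d=31/2, Q=-337/2); attach at lengths (99/16, 149/16); label the merged cluster GQR
  updated: d(GQR,K)=27, d(GQR,OP)=25/2, d(GQR,S)=81/4, d(GQR,Y)=9
iteration 4: select K,S (d=26, Q=-441/4); attach at lengths (395/24, 229/24); label the merged cluster KS
  updated: d(GQR,KS)=85/8, d(KS,OP)=19/2, d(KS,Y)=9
iteration 5: select GQR,Y (d=9, Q=-349/8); attach at lengths (165/32, 123/32); label the merged cluster GQRY
  updated: d(GQRY,KS)=85/16, d(GQRY,OP)=15/2
iteration 6: select GQRY,KS (d=85/16, Q=-357/16); attach at lengths (53/32, 117/32); label the merged cluster GKQRSY
  updated: d(GKQRSY,OP)=187/32
iteration 7: select GKQRSY,OP (d=187/32); attach at lengths (187/64, 187/64); label the merged cluster GKOPQRSY
final tree: (((((G:1/4,R:7/4):99/16,Q:149/16):165/32,Y:123/32):53/32,(K:395/24,S:229/24):117/32):187/64,(O:17/5,P:18/5):187/64)
total length: 2261/32

GR,Q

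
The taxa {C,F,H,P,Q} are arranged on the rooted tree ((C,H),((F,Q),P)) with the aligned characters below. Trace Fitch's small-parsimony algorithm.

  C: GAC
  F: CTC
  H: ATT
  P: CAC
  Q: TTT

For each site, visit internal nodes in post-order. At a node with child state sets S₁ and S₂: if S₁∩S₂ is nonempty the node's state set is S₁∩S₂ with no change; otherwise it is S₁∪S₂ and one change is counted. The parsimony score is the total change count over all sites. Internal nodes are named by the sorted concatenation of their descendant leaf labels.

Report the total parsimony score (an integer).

CH@0: {G} ∪ {A} = {A,G} (union, +1)
FQ@0: {C} ∪ {T} = {C,T} (union, +1)
FPQ@0: {C,T} ∩ {C} = {C} (intersection, +0)
CFHPQ@0: {A,G} ∪ {C} = {A,C,G} (union, +1)
CH@1: {A} ∪ {T} = {A,T} (union, +1)
FQ@1: {T} ∩ {T} = {T} (intersection, +0)
FPQ@1: {T} ∪ {A} = {A,T} (union, +1)
CFHPQ@1: {A,T} ∩ {A,T} = {A,T} (intersection, +0)
CH@2: {C} ∪ {T} = {C,T} (union, +1)
FQ@2: {C} ∪ {T} = {C,T} (union, +1)
FPQ@2: {C,T} ∩ {C} = {C} (intersection, +0)
CFHPQ@2: {C,T} ∩ {C} = {C} (intersection, +0)
per-site changes: [3, 2, 2]; total = 7

7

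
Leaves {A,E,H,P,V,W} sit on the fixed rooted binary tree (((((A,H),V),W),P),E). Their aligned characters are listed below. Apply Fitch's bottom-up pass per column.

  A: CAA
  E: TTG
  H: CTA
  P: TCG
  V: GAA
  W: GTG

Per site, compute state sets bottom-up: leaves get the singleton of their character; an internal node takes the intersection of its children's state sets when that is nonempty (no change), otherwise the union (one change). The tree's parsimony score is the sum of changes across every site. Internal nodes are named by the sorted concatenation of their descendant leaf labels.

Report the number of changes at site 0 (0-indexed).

2

AH@0: {C} ∩ {C} = {C} (intersection, +0)
AHV@0: {C} ∪ {G} = {C,G} (union, +1)
AHVW@0: {C,G} ∩ {G} = {G} (intersection, +0)
AHPVW@0: {G} ∪ {T} = {G,T} (union, +1)
AEHPVW@0: {G,T} ∩ {T} = {T} (intersection, +0)
AH@1: {A} ∪ {T} = {A,T} (union, +1)
AHV@1: {A,T} ∩ {A} = {A} (intersection, +0)
AHVW@1: {A} ∪ {T} = {A,T} (union, +1)
AHPVW@1: {A,T} ∪ {C} = {A,C,T} (union, +1)
AEHPVW@1: {A,C,T} ∩ {T} = {T} (intersection, +0)
AH@2: {A} ∩ {A} = {A} (intersection, +0)
AHV@2: {A} ∩ {A} = {A} (intersection, +0)
AHVW@2: {A} ∪ {G} = {A,G} (union, +1)
AHPVW@2: {A,G} ∩ {G} = {G} (intersection, +0)
AEHPVW@2: {G} ∩ {G} = {G} (intersection, +0)
per-site changes: [2, 3, 1]; total = 6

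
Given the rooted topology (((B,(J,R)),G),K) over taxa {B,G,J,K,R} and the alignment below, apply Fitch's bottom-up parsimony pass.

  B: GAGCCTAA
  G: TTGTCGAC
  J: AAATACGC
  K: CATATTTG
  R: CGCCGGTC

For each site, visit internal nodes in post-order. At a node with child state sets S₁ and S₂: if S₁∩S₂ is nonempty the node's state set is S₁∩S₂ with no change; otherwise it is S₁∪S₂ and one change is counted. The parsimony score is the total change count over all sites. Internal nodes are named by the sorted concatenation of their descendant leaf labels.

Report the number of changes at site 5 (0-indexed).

3

JR@0: {A} ∪ {C} = {A,C} (union, +1)
BJR@0: {G} ∪ {A,C} = {A,C,G} (union, +1)
BGJR@0: {A,C,G} ∪ {T} = {A,C,G,T} (union, +1)
BGJKR@0: {A,C,G,T} ∩ {C} = {C} (intersection, +0)
JR@1: {A} ∪ {G} = {A,G} (union, +1)
BJR@1: {A} ∩ {A,G} = {A} (intersection, +0)
BGJR@1: {A} ∪ {T} = {A,T} (union, +1)
BGJKR@1: {A,T} ∩ {A} = {A} (intersection, +0)
JR@2: {A} ∪ {C} = {A,C} (union, +1)
BJR@2: {G} ∪ {A,C} = {A,C,G} (union, +1)
BGJR@2: {A,C,G} ∩ {G} = {G} (intersection, +0)
BGJKR@2: {G} ∪ {T} = {G,T} (union, +1)
JR@3: {T} ∪ {C} = {C,T} (union, +1)
BJR@3: {C} ∩ {C,T} = {C} (intersection, +0)
BGJR@3: {C} ∪ {T} = {C,T} (union, +1)
BGJKR@3: {C,T} ∪ {A} = {A,C,T} (union, +1)
JR@4: {A} ∪ {G} = {A,G} (union, +1)
BJR@4: {C} ∪ {A,G} = {A,C,G} (union, +1)
BGJR@4: {A,C,G} ∩ {C} = {C} (intersection, +0)
BGJKR@4: {C} ∪ {T} = {C,T} (union, +1)
JR@5: {C} ∪ {G} = {C,G} (union, +1)
BJR@5: {T} ∪ {C,G} = {C,G,T} (union, +1)
BGJR@5: {C,G,T} ∩ {G} = {G} (intersection, +0)
BGJKR@5: {G} ∪ {T} = {G,T} (union, +1)
JR@6: {G} ∪ {T} = {G,T} (union, +1)
BJR@6: {A} ∪ {G,T} = {A,G,T} (union, +1)
BGJR@6: {A,G,T} ∩ {A} = {A} (intersection, +0)
BGJKR@6: {A} ∪ {T} = {A,T} (union, +1)
JR@7: {C} ∩ {C} = {C} (intersection, +0)
BJR@7: {A} ∪ {C} = {A,C} (union, +1)
BGJR@7: {A,C} ∩ {C} = {C} (intersection, +0)
BGJKR@7: {C} ∪ {G} = {C,G} (union, +1)
per-site changes: [3, 2, 3, 3, 3, 3, 3, 2]; total = 22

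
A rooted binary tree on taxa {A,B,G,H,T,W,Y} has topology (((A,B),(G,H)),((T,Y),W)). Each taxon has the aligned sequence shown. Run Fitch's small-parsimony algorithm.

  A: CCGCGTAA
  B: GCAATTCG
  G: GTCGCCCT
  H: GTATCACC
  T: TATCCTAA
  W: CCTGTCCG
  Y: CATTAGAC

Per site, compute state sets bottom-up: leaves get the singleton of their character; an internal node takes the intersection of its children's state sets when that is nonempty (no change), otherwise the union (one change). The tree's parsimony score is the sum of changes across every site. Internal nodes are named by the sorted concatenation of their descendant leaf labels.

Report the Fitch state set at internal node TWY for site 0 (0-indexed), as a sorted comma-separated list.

AB@0: {C} ∪ {G} = {C,G} (union, +1)
GH@0: {G} ∩ {G} = {G} (intersection, +0)
ABGH@0: {C,G} ∩ {G} = {G} (intersection, +0)
TY@0: {T} ∪ {C} = {C,T} (union, +1)
TWY@0: {C,T} ∩ {C} = {C} (intersection, +0)
ABGHTWY@0: {G} ∪ {C} = {C,G} (union, +1)
AB@1: {C} ∩ {C} = {C} (intersection, +0)
GH@1: {T} ∩ {T} = {T} (intersection, +0)
ABGH@1: {C} ∪ {T} = {C,T} (union, +1)
TY@1: {A} ∩ {A} = {A} (intersection, +0)
TWY@1: {A} ∪ {C} = {A,C} (union, +1)
ABGHTWY@1: {C,T} ∩ {A,C} = {C} (intersection, +0)
AB@2: {G} ∪ {A} = {A,G} (union, +1)
GH@2: {C} ∪ {A} = {A,C} (union, +1)
ABGH@2: {A,G} ∩ {A,C} = {A} (intersection, +0)
TY@2: {T} ∩ {T} = {T} (intersection, +0)
TWY@2: {T} ∩ {T} = {T} (intersection, +0)
ABGHTWY@2: {A} ∪ {T} = {A,T} (union, +1)
AB@3: {C} ∪ {A} = {A,C} (union, +1)
GH@3: {G} ∪ {T} = {G,T} (union, +1)
ABGH@3: {A,C} ∪ {G,T} = {A,C,G,T} (union, +1)
TY@3: {C} ∪ {T} = {C,T} (union, +1)
TWY@3: {C,T} ∪ {G} = {C,G,T} (union, +1)
ABGHTWY@3: {A,C,G,T} ∩ {C,G,T} = {C,G,T} (intersection, +0)
AB@4: {G} ∪ {T} = {G,T} (union, +1)
GH@4: {C} ∩ {C} = {C} (intersection, +0)
ABGH@4: {G,T} ∪ {C} = {C,G,T} (union, +1)
TY@4: {C} ∪ {A} = {A,C} (union, +1)
TWY@4: {A,C} ∪ {T} = {A,C,T} (union, +1)
ABGHTWY@4: {C,G,T} ∩ {A,C,T} = {C,T} (intersection, +0)
AB@5: {T} ∩ {T} = {T} (intersection, +0)
GH@5: {C} ∪ {A} = {A,C} (union, +1)
ABGH@5: {T} ∪ {A,C} = {A,C,T} (union, +1)
TY@5: {T} ∪ {G} = {G,T} (union, +1)
TWY@5: {G,T} ∪ {C} = {C,G,T} (union, +1)
ABGHTWY@5: {A,C,T} ∩ {C,G,T} = {C,T} (intersection, +0)
AB@6: {A} ∪ {C} = {A,C} (union, +1)
GH@6: {C} ∩ {C} = {C} (intersection, +0)
ABGH@6: {A,C} ∩ {C} = {C} (intersection, +0)
TY@6: {A} ∩ {A} = {A} (intersection, +0)
TWY@6: {A} ∪ {C} = {A,C} (union, +1)
ABGHTWY@6: {C} ∩ {A,C} = {C} (intersection, +0)
AB@7: {A} ∪ {G} = {A,G} (union, +1)
GH@7: {T} ∪ {C} = {C,T} (union, +1)
ABGH@7: {A,G} ∪ {C,T} = {A,C,G,T} (union, +1)
TY@7: {A} ∪ {C} = {A,C} (union, +1)
TWY@7: {A,C} ∪ {G} = {A,C,G} (union, +1)
ABGHTWY@7: {A,C,G,T} ∩ {A,C,G} = {A,C,G} (intersection, +0)
per-site changes: [3, 2, 3, 5, 4, 4, 2, 5]; total = 28

C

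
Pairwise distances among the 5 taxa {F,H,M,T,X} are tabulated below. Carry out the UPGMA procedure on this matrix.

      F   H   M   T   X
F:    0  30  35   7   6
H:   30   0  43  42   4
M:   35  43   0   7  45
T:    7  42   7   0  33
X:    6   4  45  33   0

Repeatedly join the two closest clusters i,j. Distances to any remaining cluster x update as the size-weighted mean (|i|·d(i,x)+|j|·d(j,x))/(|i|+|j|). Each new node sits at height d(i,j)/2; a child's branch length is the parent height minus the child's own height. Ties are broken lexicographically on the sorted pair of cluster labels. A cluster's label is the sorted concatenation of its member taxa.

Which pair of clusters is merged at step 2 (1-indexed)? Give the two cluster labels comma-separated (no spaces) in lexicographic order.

F,T

step 1: merge (H,X) at d=4; branch lengths H→2, X→2; new cluster HX
  updated: d(F,HX)=18, d(HX,M)=44, d(HX,T)=75/2
step 2: merge (F,T) at d=7; branch lengths F→7/2, T→7/2; new cluster FT
  updated: d(FT,HX)=111/4, d(FT,M)=21
step 3: merge (FT,M) at d=21; branch lengths FT→7, M→21/2; new cluster FMT
  updated: d(FMT,HX)=199/6
step 4: merge (FMT,HX) at d=199/6; branch lengths FMT→73/12, HX→175/12; new cluster FHMTX
final tree: (((F:7/2,T:7/2):7,M:21/2):73/12,(H:2,X:2):175/12)
total length: 295/6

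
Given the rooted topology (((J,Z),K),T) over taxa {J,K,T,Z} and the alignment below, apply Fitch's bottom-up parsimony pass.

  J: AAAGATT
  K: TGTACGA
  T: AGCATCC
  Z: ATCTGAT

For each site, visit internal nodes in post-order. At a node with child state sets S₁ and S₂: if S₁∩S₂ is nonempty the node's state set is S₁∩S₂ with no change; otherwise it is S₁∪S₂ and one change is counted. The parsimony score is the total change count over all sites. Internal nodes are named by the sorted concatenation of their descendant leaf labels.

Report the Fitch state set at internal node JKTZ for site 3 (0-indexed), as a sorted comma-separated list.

site 0, node JZ: J={A} ∩ Z={A} → {A} (+0)
site 0, node JKZ: JZ={A} ∪ K={T} → {A,T} (+1)
site 0, node JKTZ: JKZ={A,T} ∩ T={A} → {A} (+0)
site 1, node JZ: J={A} ∪ Z={T} → {A,T} (+1)
site 1, node JKZ: JZ={A,T} ∪ K={G} → {A,G,T} (+1)
site 1, node JKTZ: JKZ={A,G,T} ∩ T={G} → {G} (+0)
site 2, node JZ: J={A} ∪ Z={C} → {A,C} (+1)
site 2, node JKZ: JZ={A,C} ∪ K={T} → {A,C,T} (+1)
site 2, node JKTZ: JKZ={A,C,T} ∩ T={C} → {C} (+0)
site 3, node JZ: J={G} ∪ Z={T} → {G,T} (+1)
site 3, node JKZ: JZ={G,T} ∪ K={A} → {A,G,T} (+1)
site 3, node JKTZ: JKZ={A,G,T} ∩ T={A} → {A} (+0)
site 4, node JZ: J={A} ∪ Z={G} → {A,G} (+1)
site 4, node JKZ: JZ={A,G} ∪ K={C} → {A,C,G} (+1)
site 4, node JKTZ: JKZ={A,C,G} ∪ T={T} → {A,C,G,T} (+1)
site 5, node JZ: J={T} ∪ Z={A} → {A,T} (+1)
site 5, node JKZ: JZ={A,T} ∪ K={G} → {A,G,T} (+1)
site 5, node JKTZ: JKZ={A,G,T} ∪ T={C} → {A,C,G,T} (+1)
site 6, node JZ: J={T} ∩ Z={T} → {T} (+0)
site 6, node JKZ: JZ={T} ∪ K={A} → {A,T} (+1)
site 6, node JKTZ: JKZ={A,T} ∪ T={C} → {A,C,T} (+1)
per-site changes: [1, 2, 2, 2, 3, 3, 2]; total = 15

A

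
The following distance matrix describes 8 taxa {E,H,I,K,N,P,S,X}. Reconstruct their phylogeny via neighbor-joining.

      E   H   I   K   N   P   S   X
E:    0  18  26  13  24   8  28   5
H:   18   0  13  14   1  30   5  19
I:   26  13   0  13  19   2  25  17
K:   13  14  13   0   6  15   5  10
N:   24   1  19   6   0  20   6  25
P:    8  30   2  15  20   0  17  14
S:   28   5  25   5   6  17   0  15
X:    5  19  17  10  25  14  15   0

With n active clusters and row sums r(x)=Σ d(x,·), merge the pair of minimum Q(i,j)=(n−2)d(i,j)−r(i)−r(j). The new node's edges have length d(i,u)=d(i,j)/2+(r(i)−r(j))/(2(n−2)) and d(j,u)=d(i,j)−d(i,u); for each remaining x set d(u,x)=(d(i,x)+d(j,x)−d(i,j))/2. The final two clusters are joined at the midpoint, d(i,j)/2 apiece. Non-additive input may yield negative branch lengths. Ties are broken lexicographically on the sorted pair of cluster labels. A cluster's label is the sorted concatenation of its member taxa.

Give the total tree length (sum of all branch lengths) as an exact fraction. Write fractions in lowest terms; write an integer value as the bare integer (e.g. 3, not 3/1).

569/16

1. join I+P (d=2, Q=-209) ⇒ IP; edges |I|=7/4, |P|=1/4
  updated: d(E,IP)=16, d(H,IP)=41/2, d(IP,K)=13, d(IP,N)=37/2, d(IP,S)=20, d(IP,X)=29/2
2. join E+X (d=5, Q=-335/2) ⇒ EX; edges |E|=81/20, |X|=19/20
  updated: d(EX,H)=16, d(EX,IP)=51/4, d(EX,K)=9, d(EX,N)=22, d(EX,S)=19
3. join EX+IP (d=51/4, Q=-225/2) ⇒ EIPX; edges |EX|=45/8, |IP|=57/8
  updated: d(EIPX,H)=95/8, d(EIPX,K)=37/8, d(EIPX,N)=111/8, d(EIPX,S)=105/8
4. join EIPX+K (d=37/8, Q=-237/4) ⇒ EIKPX; edges |EIPX|=37/8, |K|=0
  updated: d(EIKPX,H)=85/8, d(EIKPX,N)=61/8, d(EIKPX,S)=27/4
5. join EIKPX+S (d=27/4, Q=-117/4) ⇒ EIKPSX; edges |EIKPX|=83/16, |S|=25/16
  updated: d(EIKPSX,H)=71/16, d(EIKPSX,N)=55/16
6. join EIKPSX+H (d=71/16, Q=-71/8) ⇒ EHIKPSX; edges |EIKPSX|=55/16, |H|=1
  updated: d(EHIKPSX,N)=0
7. join EHIKPSX+N (d=0) ⇒ EHIKNPSX; edges |EHIKPSX|=0, |N|=0
final tree: ((((((E:81/20,X:19/20):45/8,(I:7/4,P:1/4):57/8):37/8,K:0):83/16,S:25/16):55/16,H:1):0,N:0)
total length: 569/16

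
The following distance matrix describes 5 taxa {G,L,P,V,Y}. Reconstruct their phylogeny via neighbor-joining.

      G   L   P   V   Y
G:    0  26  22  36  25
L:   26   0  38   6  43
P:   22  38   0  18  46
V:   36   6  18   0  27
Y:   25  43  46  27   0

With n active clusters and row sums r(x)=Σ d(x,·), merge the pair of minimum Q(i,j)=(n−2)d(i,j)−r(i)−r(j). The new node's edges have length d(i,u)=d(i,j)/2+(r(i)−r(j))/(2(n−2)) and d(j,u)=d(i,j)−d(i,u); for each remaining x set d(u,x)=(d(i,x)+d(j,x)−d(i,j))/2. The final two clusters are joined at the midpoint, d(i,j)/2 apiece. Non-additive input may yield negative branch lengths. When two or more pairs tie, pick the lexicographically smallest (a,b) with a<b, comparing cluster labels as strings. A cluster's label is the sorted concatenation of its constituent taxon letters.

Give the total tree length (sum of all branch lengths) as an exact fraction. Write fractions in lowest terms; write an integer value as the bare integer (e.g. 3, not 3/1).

iteration 1: select L,V (d=6, Q=-182); attach at lengths (22/3, -4/3); label the merged cluster LV
  updated: d(G,LV)=28, d(LV,P)=25, d(LV,Y)=32
iteration 2: select G,Y (d=25, Q=-128); attach at lengths (11/2, 39/2); label the merged cluster GY
  updated: d(GY,LV)=35/2, d(GY,P)=43/2
iteration 3: select GY,LV (d=35/2, Q=-64); attach at lengths (7, 21/2); label the merged cluster GLVY
  updated: d(GLVY,P)=29/2
iteration 4: select GLVY,P (d=29/2); attach at lengths (29/4, 29/4); label the merged cluster GLPVY
final tree: (((G:11/2,Y:39/2):7,(L:22/3,V:-4/3):21/2):29/4,P:29/4)
total length: 63

63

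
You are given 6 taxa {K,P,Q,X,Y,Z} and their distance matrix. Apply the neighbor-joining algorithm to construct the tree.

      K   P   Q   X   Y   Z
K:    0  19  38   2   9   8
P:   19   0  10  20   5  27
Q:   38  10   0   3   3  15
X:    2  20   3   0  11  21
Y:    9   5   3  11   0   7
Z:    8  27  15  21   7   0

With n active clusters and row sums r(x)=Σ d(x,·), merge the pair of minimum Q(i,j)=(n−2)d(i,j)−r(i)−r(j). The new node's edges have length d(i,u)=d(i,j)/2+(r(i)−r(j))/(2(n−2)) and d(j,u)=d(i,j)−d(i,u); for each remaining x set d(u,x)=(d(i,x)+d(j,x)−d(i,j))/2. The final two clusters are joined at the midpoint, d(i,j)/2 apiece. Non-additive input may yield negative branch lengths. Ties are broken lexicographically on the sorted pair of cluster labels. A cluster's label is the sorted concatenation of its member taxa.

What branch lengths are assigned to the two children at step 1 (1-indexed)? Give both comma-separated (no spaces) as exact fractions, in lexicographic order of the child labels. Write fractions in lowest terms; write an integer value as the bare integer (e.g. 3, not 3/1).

1. join K+X (d=2, Q=-125) ⇒ KX; edges |K|=27/8, |X|=-11/8
  updated: d(KX,P)=37/2, d(KX,Q)=39/2, d(KX,Y)=9, d(KX,Z)=27/2
2. join KX+Z (d=27/2, Q=-165/2) ⇒ KXZ; edges |KX|=77/12, |Z|=85/12
  updated: d(KXZ,P)=16, d(KXZ,Q)=21/2, d(KXZ,Y)=5/4
3. join KXZ+Y (d=5/4, Q=-69/2) ⇒ KXYZ; edges |KXZ|=21/4, |Y|=-4
  updated: d(KXYZ,P)=79/8, d(KXYZ,Q)=49/8
4. join KXYZ+P (d=79/8, Q=-26) ⇒ KPXYZ; edges |KXYZ|=3, |P|=55/8
  updated: d(KPXYZ,Q)=25/8
5. join KPXYZ+Q (d=25/8) ⇒ KPQXYZ; edges |KPXYZ|=25/16, |Q|=25/16
final tree: (((((K:27/8,X:-11/8):77/12,Z:85/12):21/4,Y:-4):3,P:55/8):25/16,Q:25/16)
total length: 119/4

27/8,-11/8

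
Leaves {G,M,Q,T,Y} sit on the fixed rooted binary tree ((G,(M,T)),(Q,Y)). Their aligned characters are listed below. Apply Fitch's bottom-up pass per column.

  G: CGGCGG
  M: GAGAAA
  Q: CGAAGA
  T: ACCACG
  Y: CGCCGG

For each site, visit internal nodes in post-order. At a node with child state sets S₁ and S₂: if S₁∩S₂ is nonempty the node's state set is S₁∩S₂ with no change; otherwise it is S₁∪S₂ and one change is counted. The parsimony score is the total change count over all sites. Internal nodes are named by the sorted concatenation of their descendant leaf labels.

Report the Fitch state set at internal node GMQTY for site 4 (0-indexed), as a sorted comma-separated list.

MT@0: {G} ∪ {A} = {A,G} (union, +1)
GMT@0: {C} ∪ {A,G} = {A,C,G} (union, +1)
QY@0: {C} ∩ {C} = {C} (intersection, +0)
GMQTY@0: {A,C,G} ∩ {C} = {C} (intersection, +0)
MT@1: {A} ∪ {C} = {A,C} (union, +1)
GMT@1: {G} ∪ {A,C} = {A,C,G} (union, +1)
QY@1: {G} ∩ {G} = {G} (intersection, +0)
GMQTY@1: {A,C,G} ∩ {G} = {G} (intersection, +0)
MT@2: {G} ∪ {C} = {C,G} (union, +1)
GMT@2: {G} ∩ {C,G} = {G} (intersection, +0)
QY@2: {A} ∪ {C} = {A,C} (union, +1)
GMQTY@2: {G} ∪ {A,C} = {A,C,G} (union, +1)
MT@3: {A} ∩ {A} = {A} (intersection, +0)
GMT@3: {C} ∪ {A} = {A,C} (union, +1)
QY@3: {A} ∪ {C} = {A,C} (union, +1)
GMQTY@3: {A,C} ∩ {A,C} = {A,C} (intersection, +0)
MT@4: {A} ∪ {C} = {A,C} (union, +1)
GMT@4: {G} ∪ {A,C} = {A,C,G} (union, +1)
QY@4: {G} ∩ {G} = {G} (intersection, +0)
GMQTY@4: {A,C,G} ∩ {G} = {G} (intersection, +0)
MT@5: {A} ∪ {G} = {A,G} (union, +1)
GMT@5: {G} ∩ {A,G} = {G} (intersection, +0)
QY@5: {A} ∪ {G} = {A,G} (union, +1)
GMQTY@5: {G} ∩ {A,G} = {G} (intersection, +0)
per-site changes: [2, 2, 3, 2, 2, 2]; total = 13

G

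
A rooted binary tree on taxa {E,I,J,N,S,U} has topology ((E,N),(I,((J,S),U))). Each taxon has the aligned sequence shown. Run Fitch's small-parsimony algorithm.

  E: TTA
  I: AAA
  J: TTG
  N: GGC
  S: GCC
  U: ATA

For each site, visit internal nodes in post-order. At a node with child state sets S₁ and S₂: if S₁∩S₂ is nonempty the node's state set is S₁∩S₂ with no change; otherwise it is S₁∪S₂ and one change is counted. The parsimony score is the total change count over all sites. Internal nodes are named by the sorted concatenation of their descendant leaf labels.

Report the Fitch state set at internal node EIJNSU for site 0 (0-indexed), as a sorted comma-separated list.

EN@0: {T} ∪ {G} = {G,T} (union, +1)
JS@0: {T} ∪ {G} = {G,T} (union, +1)
JSU@0: {G,T} ∪ {A} = {A,G,T} (union, +1)
IJSU@0: {A} ∩ {A,G,T} = {A} (intersection, +0)
EIJNSU@0: {G,T} ∪ {A} = {A,G,T} (union, +1)
EN@1: {T} ∪ {G} = {G,T} (union, +1)
JS@1: {T} ∪ {C} = {C,T} (union, +1)
JSU@1: {C,T} ∩ {T} = {T} (intersection, +0)
IJSU@1: {A} ∪ {T} = {A,T} (union, +1)
EIJNSU@1: {G,T} ∩ {A,T} = {T} (intersection, +0)
EN@2: {A} ∪ {C} = {A,C} (union, +1)
JS@2: {G} ∪ {C} = {C,G} (union, +1)
JSU@2: {C,G} ∪ {A} = {A,C,G} (union, +1)
IJSU@2: {A} ∩ {A,C,G} = {A} (intersection, +0)
EIJNSU@2: {A,C} ∩ {A} = {A} (intersection, +0)
per-site changes: [4, 3, 3]; total = 10

A,G,T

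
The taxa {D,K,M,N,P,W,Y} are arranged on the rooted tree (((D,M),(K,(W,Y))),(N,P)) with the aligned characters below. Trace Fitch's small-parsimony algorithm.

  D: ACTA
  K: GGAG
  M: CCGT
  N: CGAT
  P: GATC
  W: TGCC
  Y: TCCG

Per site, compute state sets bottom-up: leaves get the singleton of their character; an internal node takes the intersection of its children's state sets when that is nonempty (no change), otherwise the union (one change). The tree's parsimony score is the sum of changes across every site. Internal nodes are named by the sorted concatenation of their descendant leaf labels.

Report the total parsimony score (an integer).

15

site 0, node DM: D={A} ∪ M={C} → {A,C} (+1)
site 0, node WY: W={T} ∩ Y={T} → {T} (+0)
site 0, node KWY: K={G} ∪ WY={T} → {G,T} (+1)
site 0, node DKMWY: DM={A,C} ∪ KWY={G,T} → {A,C,G,T} (+1)
site 0, node NP: N={C} ∪ P={G} → {C,G} (+1)
site 0, node DKMNPWY: DKMWY={A,C,G,T} ∩ NP={C,G} → {C,G} (+0)
site 1, node DM: D={C} ∩ M={C} → {C} (+0)
site 1, node WY: W={G} ∪ Y={C} → {C,G} (+1)
site 1, node KWY: K={G} ∩ WY={C,G} → {G} (+0)
site 1, node DKMWY: DM={C} ∪ KWY={G} → {C,G} (+1)
site 1, node NP: N={G} ∪ P={A} → {A,G} (+1)
site 1, node DKMNPWY: DKMWY={C,G} ∩ NP={A,G} → {G} (+0)
site 2, node DM: D={T} ∪ M={G} → {G,T} (+1)
site 2, node WY: W={C} ∩ Y={C} → {C} (+0)
site 2, node KWY: K={A} ∪ WY={C} → {A,C} (+1)
site 2, node DKMWY: DM={G,T} ∪ KWY={A,C} → {A,C,G,T} (+1)
site 2, node NP: N={A} ∪ P={T} → {A,T} (+1)
site 2, node DKMNPWY: DKMWY={A,C,G,T} ∩ NP={A,T} → {A,T} (+0)
site 3, node DM: D={A} ∪ M={T} → {A,T} (+1)
site 3, node WY: W={C} ∪ Y={G} → {C,G} (+1)
site 3, node KWY: K={G} ∩ WY={C,G} → {G} (+0)
site 3, node DKMWY: DM={A,T} ∪ KWY={G} → {A,G,T} (+1)
site 3, node NP: N={T} ∪ P={C} → {C,T} (+1)
site 3, node DKMNPWY: DKMWY={A,G,T} ∩ NP={C,T} → {T} (+0)
per-site changes: [4, 3, 4, 4]; total = 15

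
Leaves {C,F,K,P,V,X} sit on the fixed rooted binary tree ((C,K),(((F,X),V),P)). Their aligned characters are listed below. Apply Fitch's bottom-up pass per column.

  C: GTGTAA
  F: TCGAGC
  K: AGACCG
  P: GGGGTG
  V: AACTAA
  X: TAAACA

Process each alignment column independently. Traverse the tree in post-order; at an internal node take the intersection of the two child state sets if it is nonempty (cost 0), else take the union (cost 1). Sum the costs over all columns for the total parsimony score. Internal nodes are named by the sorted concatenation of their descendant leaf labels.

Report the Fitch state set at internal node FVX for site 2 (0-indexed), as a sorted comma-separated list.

A,C,G

[col 0] CK: children C:{G}, K:{A} ∪→ {A,G}; cost 1
[col 0] FX: children F:{T}, X:{T} ∩→ {T}; cost 0
[col 0] FVX: children FX:{T}, V:{A} ∪→ {A,T}; cost 1
[col 0] FPVX: children FVX:{A,T}, P:{G} ∪→ {A,G,T}; cost 1
[col 0] CFKPVX: children CK:{A,G}, FPVX:{A,G,T} ∩→ {A,G}; cost 0
[col 1] CK: children C:{T}, K:{G} ∪→ {G,T}; cost 1
[col 1] FX: children F:{C}, X:{A} ∪→ {A,C}; cost 1
[col 1] FVX: children FX:{A,C}, V:{A} ∩→ {A}; cost 0
[col 1] FPVX: children FVX:{A}, P:{G} ∪→ {A,G}; cost 1
[col 1] CFKPVX: children CK:{G,T}, FPVX:{A,G} ∩→ {G}; cost 0
[col 2] CK: children C:{G}, K:{A} ∪→ {A,G}; cost 1
[col 2] FX: children F:{G}, X:{A} ∪→ {A,G}; cost 1
[col 2] FVX: children FX:{A,G}, V:{C} ∪→ {A,C,G}; cost 1
[col 2] FPVX: children FVX:{A,C,G}, P:{G} ∩→ {G}; cost 0
[col 2] CFKPVX: children CK:{A,G}, FPVX:{G} ∩→ {G}; cost 0
[col 3] CK: children C:{T}, K:{C} ∪→ {C,T}; cost 1
[col 3] FX: children F:{A}, X:{A} ∩→ {A}; cost 0
[col 3] FVX: children FX:{A}, V:{T} ∪→ {A,T}; cost 1
[col 3] FPVX: children FVX:{A,T}, P:{G} ∪→ {A,G,T}; cost 1
[col 3] CFKPVX: children CK:{C,T}, FPVX:{A,G,T} ∩→ {T}; cost 0
[col 4] CK: children C:{A}, K:{C} ∪→ {A,C}; cost 1
[col 4] FX: children F:{G}, X:{C} ∪→ {C,G}; cost 1
[col 4] FVX: children FX:{C,G}, V:{A} ∪→ {A,C,G}; cost 1
[col 4] FPVX: children FVX:{A,C,G}, P:{T} ∪→ {A,C,G,T}; cost 1
[col 4] CFKPVX: children CK:{A,C}, FPVX:{A,C,G,T} ∩→ {A,C}; cost 0
[col 5] CK: children C:{A}, K:{G} ∪→ {A,G}; cost 1
[col 5] FX: children F:{C}, X:{A} ∪→ {A,C}; cost 1
[col 5] FVX: children FX:{A,C}, V:{A} ∩→ {A}; cost 0
[col 5] FPVX: children FVX:{A}, P:{G} ∪→ {A,G}; cost 1
[col 5] CFKPVX: children CK:{A,G}, FPVX:{A,G} ∩→ {A,G}; cost 0
per-site changes: [3, 3, 3, 3, 4, 3]; total = 19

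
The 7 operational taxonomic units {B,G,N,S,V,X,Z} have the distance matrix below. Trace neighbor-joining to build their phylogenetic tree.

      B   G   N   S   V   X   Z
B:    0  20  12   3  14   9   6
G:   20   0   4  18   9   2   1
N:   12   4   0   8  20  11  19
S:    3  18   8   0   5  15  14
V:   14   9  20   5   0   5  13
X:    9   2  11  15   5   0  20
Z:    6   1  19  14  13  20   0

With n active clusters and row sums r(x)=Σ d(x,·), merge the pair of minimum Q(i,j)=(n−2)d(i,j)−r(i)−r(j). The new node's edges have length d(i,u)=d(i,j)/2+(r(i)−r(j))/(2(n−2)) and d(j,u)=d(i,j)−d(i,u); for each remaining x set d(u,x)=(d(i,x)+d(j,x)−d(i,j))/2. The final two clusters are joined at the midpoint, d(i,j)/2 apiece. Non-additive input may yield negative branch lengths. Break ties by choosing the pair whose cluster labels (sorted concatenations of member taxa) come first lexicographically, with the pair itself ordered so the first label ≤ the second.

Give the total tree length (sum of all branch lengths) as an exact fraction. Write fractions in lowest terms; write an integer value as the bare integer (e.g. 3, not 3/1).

449/16

step 1: merge (G,Z) at d=1, Q=-122; branch lengths G→-7/5, Z→12/5; new cluster GZ
  updated: d(B,GZ)=25/2, d(GZ,N)=11, d(GZ,S)=31/2, d(GZ,V)=21/2, d(GZ,X)=21/2
step 2: merge (B,S) at d=3, Q=-85; branch lengths B→2, S→1; new cluster BS
  updated: d(BS,GZ)=25/2, d(BS,N)=17/2, d(BS,V)=8, d(BS,X)=21/2
step 3: merge (V,X) at d=5, Q=-131/2; branch lengths V→43/12, X→17/12; new cluster VX
  updated: d(BS,VX)=27/4, d(GZ,VX)=8, d(N,VX)=13
step 4: merge (BS,N) at d=17/2, Q=-173/4; branch lengths BS→49/16, N→87/16; new cluster BNS
  updated: d(BNS,GZ)=15/2, d(BNS,VX)=45/8
step 5: merge (BNS,GZ) at d=15/2, Q=-169/8; branch lengths BNS→41/16, GZ→79/16; new cluster BGNSZ
  updated: d(BGNSZ,VX)=49/16
step 6: merge (BGNSZ,VX) at d=49/16; branch lengths BGNSZ→49/32, VX→49/32; new cluster BGNSVXZ
final tree: ((((B:2,S:1):49/16,N:87/16):41/16,(G:-7/5,Z:12/5):79/16):49/32,(V:43/12,X:17/12):49/32)
total length: 449/16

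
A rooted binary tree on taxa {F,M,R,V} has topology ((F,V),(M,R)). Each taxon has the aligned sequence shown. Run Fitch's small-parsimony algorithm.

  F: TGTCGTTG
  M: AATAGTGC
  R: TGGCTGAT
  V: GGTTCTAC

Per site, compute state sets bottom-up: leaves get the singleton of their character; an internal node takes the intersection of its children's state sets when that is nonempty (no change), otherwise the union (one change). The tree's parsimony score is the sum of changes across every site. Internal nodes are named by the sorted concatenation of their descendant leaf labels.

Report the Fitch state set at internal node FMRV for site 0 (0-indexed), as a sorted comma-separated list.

site 0, node FV: F={T} ∪ V={G} → {G,T} (+1)
site 0, node MR: M={A} ∪ R={T} → {A,T} (+1)
site 0, node FMRV: FV={G,T} ∩ MR={A,T} → {T} (+0)
site 1, node FV: F={G} ∩ V={G} → {G} (+0)
site 1, node MR: M={A} ∪ R={G} → {A,G} (+1)
site 1, node FMRV: FV={G} ∩ MR={A,G} → {G} (+0)
site 2, node FV: F={T} ∩ V={T} → {T} (+0)
site 2, node MR: M={T} ∪ R={G} → {G,T} (+1)
site 2, node FMRV: FV={T} ∩ MR={G,T} → {T} (+0)
site 3, node FV: F={C} ∪ V={T} → {C,T} (+1)
site 3, node MR: M={A} ∪ R={C} → {A,C} (+1)
site 3, node FMRV: FV={C,T} ∩ MR={A,C} → {C} (+0)
site 4, node FV: F={G} ∪ V={C} → {C,G} (+1)
site 4, node MR: M={G} ∪ R={T} → {G,T} (+1)
site 4, node FMRV: FV={C,G} ∩ MR={G,T} → {G} (+0)
site 5, node FV: F={T} ∩ V={T} → {T} (+0)
site 5, node MR: M={T} ∪ R={G} → {G,T} (+1)
site 5, node FMRV: FV={T} ∩ MR={G,T} → {T} (+0)
site 6, node FV: F={T} ∪ V={A} → {A,T} (+1)
site 6, node MR: M={G} ∪ R={A} → {A,G} (+1)
site 6, node FMRV: FV={A,T} ∩ MR={A,G} → {A} (+0)
site 7, node FV: F={G} ∪ V={C} → {C,G} (+1)
site 7, node MR: M={C} ∪ R={T} → {C,T} (+1)
site 7, node FMRV: FV={C,G} ∩ MR={C,T} → {C} (+0)
per-site changes: [2, 1, 1, 2, 2, 1, 2, 2]; total = 13

T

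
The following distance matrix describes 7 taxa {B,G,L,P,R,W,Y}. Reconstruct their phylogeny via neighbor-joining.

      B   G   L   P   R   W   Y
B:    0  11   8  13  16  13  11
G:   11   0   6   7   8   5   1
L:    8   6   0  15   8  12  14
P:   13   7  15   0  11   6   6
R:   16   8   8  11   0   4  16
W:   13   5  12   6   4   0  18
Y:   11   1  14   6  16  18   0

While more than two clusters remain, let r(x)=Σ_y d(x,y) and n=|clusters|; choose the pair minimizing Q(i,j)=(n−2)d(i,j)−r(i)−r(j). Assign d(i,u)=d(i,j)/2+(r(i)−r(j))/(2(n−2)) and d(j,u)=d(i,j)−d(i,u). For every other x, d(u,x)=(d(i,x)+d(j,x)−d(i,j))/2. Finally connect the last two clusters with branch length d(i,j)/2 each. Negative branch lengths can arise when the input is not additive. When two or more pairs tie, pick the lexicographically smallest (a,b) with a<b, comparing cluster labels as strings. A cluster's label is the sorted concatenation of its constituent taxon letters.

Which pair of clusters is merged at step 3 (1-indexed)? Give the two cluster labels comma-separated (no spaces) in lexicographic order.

1. join R+W (d=4, Q=-101) ⇒ RW; edges |R|=5/2, |W|=3/2
  updated: d(B,RW)=25/2, d(G,RW)=9/2, d(L,RW)=8, d(P,RW)=13/2, d(RW,Y)=15
2. join B+L (d=8, Q=-149/2) ⇒ BL; edges |B|=73/16, |L|=55/16
  updated: d(BL,G)=9/2, d(BL,P)=10, d(BL,RW)=25/4, d(BL,Y)=17/2
3. join G+Y (d=1, Q=-89/2) ⇒ GY; edges |G|=-7/4, |Y|=11/4
  updated: d(BL,GY)=6, d(GY,P)=6, d(GY,RW)=37/4
4. join BL+RW (d=25/4, Q=-127/4) ⇒ BLRW; edges |BL|=51/16, |RW|=49/16
  updated: d(BLRW,GY)=9/2, d(BLRW,P)=41/8
5. join BLRW+GY (d=9/2, Q=-125/8) ⇒ BGLRWY; edges |BLRW|=29/16, |GY|=43/16
  updated: d(BGLRWY,P)=53/16
6. join BGLRWY+P (d=53/16) ⇒ BGLPRWY; edges |BGLRWY|=53/32, |P|=53/32
final tree: ((((B:73/16,L:55/16):51/16,(R:5/2,W:3/2):49/16):29/16,(G:-7/4,Y:11/4):43/16):53/32,P:53/32)
total length: 433/16

G,Y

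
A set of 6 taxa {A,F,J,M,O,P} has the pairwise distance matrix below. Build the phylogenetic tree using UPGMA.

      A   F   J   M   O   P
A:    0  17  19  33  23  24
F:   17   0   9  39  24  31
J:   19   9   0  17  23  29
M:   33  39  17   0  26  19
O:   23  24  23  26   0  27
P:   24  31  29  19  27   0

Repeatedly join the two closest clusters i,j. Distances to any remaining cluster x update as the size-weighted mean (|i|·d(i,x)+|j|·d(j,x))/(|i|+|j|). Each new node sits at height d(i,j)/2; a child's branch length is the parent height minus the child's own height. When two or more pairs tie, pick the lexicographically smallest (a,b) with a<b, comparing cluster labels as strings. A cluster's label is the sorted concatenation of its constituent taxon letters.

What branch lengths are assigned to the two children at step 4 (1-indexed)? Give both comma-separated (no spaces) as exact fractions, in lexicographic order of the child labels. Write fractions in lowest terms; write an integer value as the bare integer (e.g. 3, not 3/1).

8/3,35/3

1. join F+J (d=9) ⇒ FJ; edges |F|=9/2, |J|=9/2
  updated: d(A,FJ)=18, d(FJ,M)=28, d(FJ,O)=47/2, d(FJ,P)=30
2. join A+FJ (d=18) ⇒ AFJ; edges |A|=9, |FJ|=9/2
  updated: d(AFJ,M)=89/3, d(AFJ,O)=70/3, d(AFJ,P)=28
3. join M+P (d=19) ⇒ MP; edges |M|=19/2, |P|=19/2
  updated: d(AFJ,MP)=173/6, d(MP,O)=53/2
4. join AFJ+O (d=70/3) ⇒ AFJO; edges |AFJ|=8/3, |O|=35/3
  updated: d(AFJO,MP)=113/4
5. join AFJO+MP (d=113/4) ⇒ AFJMOP; edges |AFJO|=59/24, |MP|=37/8
final tree: (((A:9,(F:9/2,J:9/2):9/2):8/3,O:35/3):59/24,(M:19/2,P:19/2):37/8)
total length: 755/12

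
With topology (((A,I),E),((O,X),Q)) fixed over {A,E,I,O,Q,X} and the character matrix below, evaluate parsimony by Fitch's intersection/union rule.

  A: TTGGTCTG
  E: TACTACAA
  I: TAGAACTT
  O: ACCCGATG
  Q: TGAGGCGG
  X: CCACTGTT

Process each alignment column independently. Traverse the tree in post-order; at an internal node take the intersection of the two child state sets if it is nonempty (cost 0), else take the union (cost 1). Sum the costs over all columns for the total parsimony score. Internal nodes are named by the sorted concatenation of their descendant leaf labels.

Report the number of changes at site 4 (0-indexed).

AI@0: {T} ∩ {T} = {T} (intersection, +0)
AEI@0: {T} ∩ {T} = {T} (intersection, +0)
OX@0: {A} ∪ {C} = {A,C} (union, +1)
OQX@0: {A,C} ∪ {T} = {A,C,T} (union, +1)
AEIOQX@0: {T} ∩ {A,C,T} = {T} (intersection, +0)
AI@1: {T} ∪ {A} = {A,T} (union, +1)
AEI@1: {A,T} ∩ {A} = {A} (intersection, +0)
OX@1: {C} ∩ {C} = {C} (intersection, +0)
OQX@1: {C} ∪ {G} = {C,G} (union, +1)
AEIOQX@1: {A} ∪ {C,G} = {A,C,G} (union, +1)
AI@2: {G} ∩ {G} = {G} (intersection, +0)
AEI@2: {G} ∪ {C} = {C,G} (union, +1)
OX@2: {C} ∪ {A} = {A,C} (union, +1)
OQX@2: {A,C} ∩ {A} = {A} (intersection, +0)
AEIOQX@2: {C,G} ∪ {A} = {A,C,G} (union, +1)
AI@3: {G} ∪ {A} = {A,G} (union, +1)
AEI@3: {A,G} ∪ {T} = {A,G,T} (union, +1)
OX@3: {C} ∩ {C} = {C} (intersection, +0)
OQX@3: {C} ∪ {G} = {C,G} (union, +1)
AEIOQX@3: {A,G,T} ∩ {C,G} = {G} (intersection, +0)
AI@4: {T} ∪ {A} = {A,T} (union, +1)
AEI@4: {A,T} ∩ {A} = {A} (intersection, +0)
OX@4: {G} ∪ {T} = {G,T} (union, +1)
OQX@4: {G,T} ∩ {G} = {G} (intersection, +0)
AEIOQX@4: {A} ∪ {G} = {A,G} (union, +1)
AI@5: {C} ∩ {C} = {C} (intersection, +0)
AEI@5: {C} ∩ {C} = {C} (intersection, +0)
OX@5: {A} ∪ {G} = {A,G} (union, +1)
OQX@5: {A,G} ∪ {C} = {A,C,G} (union, +1)
AEIOQX@5: {C} ∩ {A,C,G} = {C} (intersection, +0)
AI@6: {T} ∩ {T} = {T} (intersection, +0)
AEI@6: {T} ∪ {A} = {A,T} (union, +1)
OX@6: {T} ∩ {T} = {T} (intersection, +0)
OQX@6: {T} ∪ {G} = {G,T} (union, +1)
AEIOQX@6: {A,T} ∩ {G,T} = {T} (intersection, +0)
AI@7: {G} ∪ {T} = {G,T} (union, +1)
AEI@7: {G,T} ∪ {A} = {A,G,T} (union, +1)
OX@7: {G} ∪ {T} = {G,T} (union, +1)
OQX@7: {G,T} ∩ {G} = {G} (intersection, +0)
AEIOQX@7: {A,G,T} ∩ {G} = {G} (intersection, +0)
per-site changes: [2, 3, 3, 3, 3, 2, 2, 3]; total = 21

3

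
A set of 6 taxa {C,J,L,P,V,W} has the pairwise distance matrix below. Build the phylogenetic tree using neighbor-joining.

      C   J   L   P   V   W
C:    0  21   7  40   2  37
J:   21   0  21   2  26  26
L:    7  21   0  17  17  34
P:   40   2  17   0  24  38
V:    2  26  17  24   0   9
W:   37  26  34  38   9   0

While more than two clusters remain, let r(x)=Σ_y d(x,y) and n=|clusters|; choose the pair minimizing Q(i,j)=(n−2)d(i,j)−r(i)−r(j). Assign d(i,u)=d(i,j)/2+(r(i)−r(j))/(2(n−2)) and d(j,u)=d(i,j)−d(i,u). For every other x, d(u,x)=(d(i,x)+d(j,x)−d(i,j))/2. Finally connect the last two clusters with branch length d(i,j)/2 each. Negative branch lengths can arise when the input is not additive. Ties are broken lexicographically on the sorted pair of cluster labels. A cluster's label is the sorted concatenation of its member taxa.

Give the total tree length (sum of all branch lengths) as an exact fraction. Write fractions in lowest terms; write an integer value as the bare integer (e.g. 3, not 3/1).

1. join J+P (d=2, Q=-209) ⇒ JP; edges |J|=-17/8, |P|=33/8
  updated: d(C,JP)=59/2, d(JP,L)=18, d(JP,V)=24, d(JP,W)=31
2. join V+W (d=9, Q=-136) ⇒ VW; edges |V|=-16/3, |W|=43/3
  updated: d(C,VW)=15, d(JP,VW)=23, d(L,VW)=21
3. join C+L (d=7, Q=-167/2) ⇒ CL; edges |C|=39/8, |L|=17/8
  updated: d(CL,JP)=81/4, d(CL,VW)=29/2
4. join CL+JP (d=81/4, Q=-231/4) ⇒ CJLP; edges |CL|=47/8, |JP|=115/8
  updated: d(CJLP,VW)=69/8
5. join CJLP+VW (d=69/8) ⇒ CJLPVW; edges |CJLP|=69/16, |VW|=69/16
final tree: (((C:39/8,L:17/8):47/8,(J:-17/8,P:33/8):115/8):69/16,(V:-16/3,W:43/3):69/16)
total length: 375/8

375/8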